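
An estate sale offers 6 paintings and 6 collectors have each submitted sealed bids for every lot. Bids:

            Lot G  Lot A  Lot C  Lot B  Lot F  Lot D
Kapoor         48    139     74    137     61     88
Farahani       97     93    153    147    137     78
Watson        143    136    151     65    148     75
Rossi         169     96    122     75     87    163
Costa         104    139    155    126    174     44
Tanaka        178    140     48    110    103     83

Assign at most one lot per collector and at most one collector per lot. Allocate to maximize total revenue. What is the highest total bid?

Optimal: Kapoor→Lot A ($139), Farahani→Lot B ($147), Watson→Lot C ($151), Rossi→Lot D ($163), Costa→Lot F ($174), Tanaka→Lot G ($178) — total 139+147+151+163+174+178 = $952.
Row-greedy (each collector in turn takes its best remaining lot) gives $818, worse by 134.
Every other assignment is strictly worse.

Max total: $952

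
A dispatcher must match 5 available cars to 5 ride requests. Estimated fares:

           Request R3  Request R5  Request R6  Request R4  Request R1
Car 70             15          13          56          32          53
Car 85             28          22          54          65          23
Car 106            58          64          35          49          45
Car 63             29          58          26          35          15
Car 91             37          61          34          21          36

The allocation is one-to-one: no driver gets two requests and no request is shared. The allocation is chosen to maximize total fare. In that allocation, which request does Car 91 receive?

Optimal: Car 70→Request R6 ($56), Car 85→Request R4 ($65), Car 106→Request R3 ($58), Car 63→Request R5 ($58), Car 91→Request R1 ($36) — total 56+65+58+58+36 = $273.
Column-greedy (each request in turn goes to its best remaining driver) gives $255, worse by 18.
Next-best assignment: Car 70→Request R1, Car 85→Request R4, Car 106→Request R3, Car 63→Request R5, Car 91→Request R6 = $268.
Swapping Car 106↔Car 85 (Car 106→Request R4 $49, Car 85→Request R3 $28) loses 46.
Car 91's own top request is Request R5 ($61), but forcing Car 91→Request R5 and reassigning the rest optimally gives only $263 — worse by 10.

Car 91 receives Request R1.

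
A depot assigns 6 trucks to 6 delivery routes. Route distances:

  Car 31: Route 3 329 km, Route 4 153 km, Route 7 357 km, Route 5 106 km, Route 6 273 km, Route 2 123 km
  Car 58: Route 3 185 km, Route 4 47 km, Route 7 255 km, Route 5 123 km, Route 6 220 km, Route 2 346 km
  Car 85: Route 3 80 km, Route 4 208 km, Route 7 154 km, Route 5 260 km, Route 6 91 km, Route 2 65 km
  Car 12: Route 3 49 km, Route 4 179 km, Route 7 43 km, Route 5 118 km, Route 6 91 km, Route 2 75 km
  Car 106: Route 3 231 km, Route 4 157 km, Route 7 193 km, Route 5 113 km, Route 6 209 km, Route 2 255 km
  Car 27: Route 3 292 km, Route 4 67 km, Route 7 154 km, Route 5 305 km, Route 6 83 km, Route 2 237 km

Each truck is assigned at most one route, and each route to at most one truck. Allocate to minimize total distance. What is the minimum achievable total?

Minimum total: 489 km

Optimal: Car 31→Route 2 (123 km), Car 58→Route 4 (47 km), Car 85→Route 3 (80 km), Car 12→Route 7 (43 km), Car 106→Route 5 (113 km), Car 27→Route 6 (83 km) — total 123+47+80+43+113+83 = 489 km.
Column-greedy (each route in turn goes to its cheapest remaining truck) gives 694 km, worse by 205.
Swapping Car 85↔Car 106 (Car 85→Route 5 260 km, Car 106→Route 3 231 km) adds 298.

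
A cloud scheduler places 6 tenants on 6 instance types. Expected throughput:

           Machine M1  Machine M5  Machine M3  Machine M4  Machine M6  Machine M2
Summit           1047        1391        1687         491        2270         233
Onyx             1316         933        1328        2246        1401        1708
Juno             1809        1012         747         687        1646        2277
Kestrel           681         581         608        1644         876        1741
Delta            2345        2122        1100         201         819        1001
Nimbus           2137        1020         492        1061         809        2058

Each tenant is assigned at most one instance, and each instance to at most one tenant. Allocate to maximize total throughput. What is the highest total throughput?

Maximum total: 11778 ops/s

Treat this as an assignment problem: match each tenant to one instance.
Optimal: Summit→Machine M6 (2270 ops/s), Onyx→Machine M3 (1328 ops/s), Juno→Machine M2 (2277 ops/s), Kestrel→Machine M4 (1644 ops/s), Delta→Machine M5 (2122 ops/s), Nimbus→Machine M1 (2137 ops/s) — total 2270+1328+2277+1644+2122+2137 = 11778 ops/s.
Column-greedy (each instance in turn goes to its best remaining tenant) gives 10412 ops/s, worse by 1366.
Next-best assignment: Summit→Machine M6, Onyx→Machine M4, Juno→Machine M2, Kestrel→Machine M3, Delta→Machine M5, Nimbus→Machine M1 = 11660 ops/s.
Swapping Juno↔Delta (Juno→Machine M5 1012 ops/s, Delta→Machine M2 1001 ops/s) loses 2386.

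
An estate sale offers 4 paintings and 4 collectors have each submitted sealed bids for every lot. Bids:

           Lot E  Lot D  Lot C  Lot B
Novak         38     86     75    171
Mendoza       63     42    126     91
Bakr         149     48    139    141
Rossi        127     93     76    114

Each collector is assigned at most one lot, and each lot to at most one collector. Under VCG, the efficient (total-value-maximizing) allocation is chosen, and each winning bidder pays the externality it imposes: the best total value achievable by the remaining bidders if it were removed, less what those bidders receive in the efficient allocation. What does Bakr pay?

Efficient allocation: Novak→Lot B ($171), Mendoza→Lot C ($126), Bakr→Lot E ($149), Rossi→Lot D ($93); total welfare W = $539.
Bakr receives Lot E at value $149, so the others get W − 149 = $390.
Without Bakr: best allocation of the remaining 3 bidders over all 4 lots is Novak→Lot B ($171), Mendoza→Lot C ($126), Rossi→Lot E ($127), total $424.
VCG payment = (others' best without Bakr) − (others' welfare with Bakr) = 424 − 390 = $34.

Bakr pays $34.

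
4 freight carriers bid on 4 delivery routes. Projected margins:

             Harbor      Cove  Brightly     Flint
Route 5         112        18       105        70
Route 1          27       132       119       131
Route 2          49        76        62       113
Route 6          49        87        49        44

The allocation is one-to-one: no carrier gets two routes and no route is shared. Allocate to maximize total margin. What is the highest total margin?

Optimal: Harbor→Route 5 ($112k), Cove→Route 6 ($87k), Brightly→Route 1 ($119k), Flint→Route 2 ($113k) — total 112+87+119+113 = $431k.
Row-greedy (each carrier in turn takes its best remaining route) gives $350k, worse by 81.

Maximum total: $431k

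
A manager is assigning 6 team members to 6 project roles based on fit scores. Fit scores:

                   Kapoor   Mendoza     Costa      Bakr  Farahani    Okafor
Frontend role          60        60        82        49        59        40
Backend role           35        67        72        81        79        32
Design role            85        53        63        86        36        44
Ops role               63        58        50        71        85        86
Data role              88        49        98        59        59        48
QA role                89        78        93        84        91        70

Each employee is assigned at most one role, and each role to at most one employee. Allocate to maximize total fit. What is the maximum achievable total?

Max total: 501 pts

Optimal: Kapoor→Design role (85 pts), Mendoza→Frontend role (60 pts), Costa→Data role (98 pts), Bakr→Backend role (81 pts), Farahani→QA role (91 pts), Okafor→Ops role (86 pts) — total 85+60+98+81+91+86 = 501 pts.
Column-greedy (each role in turn goes to its best remaining employee) gives 471 pts, worse by 30.
Next-best assignment: Kapoor→Data role, Mendoza→Backend role, Costa→Frontend role, Bakr→Design role, Farahani→QA role, Okafor→Ops role = 500 pts.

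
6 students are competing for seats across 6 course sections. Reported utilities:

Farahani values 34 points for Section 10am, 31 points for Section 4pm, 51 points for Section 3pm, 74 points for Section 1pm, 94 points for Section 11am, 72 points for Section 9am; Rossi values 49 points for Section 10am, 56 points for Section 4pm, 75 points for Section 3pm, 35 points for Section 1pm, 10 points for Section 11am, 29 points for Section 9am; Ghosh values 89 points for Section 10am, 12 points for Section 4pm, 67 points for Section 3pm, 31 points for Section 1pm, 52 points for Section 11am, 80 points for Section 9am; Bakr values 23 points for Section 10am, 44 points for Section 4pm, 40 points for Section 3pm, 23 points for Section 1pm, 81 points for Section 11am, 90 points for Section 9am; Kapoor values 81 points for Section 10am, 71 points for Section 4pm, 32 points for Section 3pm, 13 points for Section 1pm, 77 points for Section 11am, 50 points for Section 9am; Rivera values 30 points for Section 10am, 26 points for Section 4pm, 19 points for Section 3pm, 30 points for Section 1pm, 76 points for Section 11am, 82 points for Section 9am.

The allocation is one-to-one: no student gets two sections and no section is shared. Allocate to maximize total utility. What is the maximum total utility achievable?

Treat this as an assignment problem: match each student to one section.
Optimal: Farahani→Section 1pm (74 points), Rossi→Section 3pm (75 points), Ghosh→Section 10am (89 points), Bakr→Section 9am (90 points), Kapoor→Section 4pm (71 points), Rivera→Section 11am (76 points) — total 74+75+89+90+71+76 = 475 points.
Row-greedy (each student in turn takes its best remaining section) gives 449 points, worse by 26.
Swapping Farahani↔Rivera (Farahani→Section 11am 94 points, Rivera→Section 1pm 30 points) loses 26.
Every other assignment is strictly worse.

Max total: 475 points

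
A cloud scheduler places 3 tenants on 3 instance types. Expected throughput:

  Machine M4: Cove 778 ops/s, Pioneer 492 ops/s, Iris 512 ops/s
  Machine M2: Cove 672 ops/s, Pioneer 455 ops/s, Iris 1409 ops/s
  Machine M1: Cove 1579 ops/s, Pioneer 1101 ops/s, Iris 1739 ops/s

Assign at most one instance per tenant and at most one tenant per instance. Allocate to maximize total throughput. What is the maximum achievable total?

Optimal: Cove→Machine M1 (1579 ops/s), Pioneer→Machine M4 (492 ops/s), Iris→Machine M2 (1409 ops/s) — total 1579+492+1409 = 3480 ops/s.
Max-entry greedy (repeatedly take the single best remaining cell) gives 2972 ops/s, worse by 508.
Next-best assignment: Cove→Machine M4, Pioneer→Machine M1, Iris→Machine M2 = 3288 ops/s.
Swapping Cove↔Pioneer (Cove→Machine M4 778 ops/s, Pioneer→Machine M1 1101 ops/s) loses 192.

Maximum total: 3480 ops/s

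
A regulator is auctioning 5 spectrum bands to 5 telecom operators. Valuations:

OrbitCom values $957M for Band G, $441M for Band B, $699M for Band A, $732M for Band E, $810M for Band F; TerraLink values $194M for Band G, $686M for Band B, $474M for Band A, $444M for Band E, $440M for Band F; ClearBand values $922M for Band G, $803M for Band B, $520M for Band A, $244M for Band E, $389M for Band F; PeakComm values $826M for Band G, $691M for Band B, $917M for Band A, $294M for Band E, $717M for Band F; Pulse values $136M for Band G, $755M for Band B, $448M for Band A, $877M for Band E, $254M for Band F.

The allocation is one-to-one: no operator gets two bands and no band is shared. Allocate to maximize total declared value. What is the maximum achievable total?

Maximum total: $4212M

This is the linear assignment problem.
Optimal: OrbitCom→Band F ($810M), TerraLink→Band B ($686M), ClearBand→Band G ($922M), PeakComm→Band A ($917M), Pulse→Band E ($877M) — total 810+686+922+917+877 = $4212M.
Column-greedy (each band in turn goes to its best remaining operator) gives $3994M, worse by 218.
Every other assignment is strictly worse.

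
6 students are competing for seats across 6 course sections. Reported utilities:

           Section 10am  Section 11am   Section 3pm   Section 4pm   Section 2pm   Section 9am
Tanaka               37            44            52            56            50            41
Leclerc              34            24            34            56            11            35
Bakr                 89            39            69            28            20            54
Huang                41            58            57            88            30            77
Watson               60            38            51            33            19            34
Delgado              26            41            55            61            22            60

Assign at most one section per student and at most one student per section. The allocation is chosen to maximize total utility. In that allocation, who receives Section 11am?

Watson receives Section 11am.

Optimal: Tanaka→Section 2pm (50 points), Leclerc→Section 4pm (56 points), Bakr→Section 10am (89 points), Huang→Section 9am (77 points), Watson→Section 11am (38 points), Delgado→Section 3pm (55 points) — total 50+56+89+77+38+55 = 365 points.
Column-greedy (each section in turn goes to its best remaining student) gives 312 points, worse by 53.
Watson's own top section is Section 10am (60 points), but forcing Watson→Section 10am and reassigning the rest optimally gives only 353 points — worse by 12.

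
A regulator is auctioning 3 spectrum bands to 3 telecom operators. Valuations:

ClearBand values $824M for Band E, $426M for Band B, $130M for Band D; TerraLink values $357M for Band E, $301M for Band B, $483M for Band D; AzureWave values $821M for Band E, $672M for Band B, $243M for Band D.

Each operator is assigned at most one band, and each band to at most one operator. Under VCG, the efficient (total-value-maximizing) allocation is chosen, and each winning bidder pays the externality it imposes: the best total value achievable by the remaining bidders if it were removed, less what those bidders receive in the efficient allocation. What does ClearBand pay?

ClearBand pays $149M.

Efficient allocation: ClearBand→Band E ($824M), TerraLink→Band D ($483M), AzureWave→Band B ($672M); total welfare W = $1979M.
ClearBand receives Band E at value $824M, so the others get W − 824 = $1155M.
Without ClearBand: best allocation of the remaining 2 bidders over all 3 bands is TerraLink→Band D ($483M), AzureWave→Band E ($821M), total $1304M.
VCG payment = (others' best without ClearBand) − (others' welfare with ClearBand) = 1304 − 1155 = $149M.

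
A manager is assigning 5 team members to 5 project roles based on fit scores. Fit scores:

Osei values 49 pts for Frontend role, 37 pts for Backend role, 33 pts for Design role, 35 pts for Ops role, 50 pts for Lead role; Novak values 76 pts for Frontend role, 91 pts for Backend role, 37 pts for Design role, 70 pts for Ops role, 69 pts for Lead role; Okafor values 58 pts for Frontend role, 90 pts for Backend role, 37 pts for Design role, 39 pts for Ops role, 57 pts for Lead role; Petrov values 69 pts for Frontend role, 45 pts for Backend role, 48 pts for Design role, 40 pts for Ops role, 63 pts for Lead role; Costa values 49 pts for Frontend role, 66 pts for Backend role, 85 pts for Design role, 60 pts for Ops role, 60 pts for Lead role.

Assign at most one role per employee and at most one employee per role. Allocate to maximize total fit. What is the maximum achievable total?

This is the linear assignment problem.
Optimal: Osei→Lead role (50 pts), Novak→Ops role (70 pts), Okafor→Backend role (90 pts), Petrov→Frontend role (69 pts), Costa→Design role (85 pts) — total 50+70+90+69+85 = 364 pts.
Row-greedy (each employee in turn takes its best remaining role) gives 307 pts, worse by 57.

Maximum total: 364 pts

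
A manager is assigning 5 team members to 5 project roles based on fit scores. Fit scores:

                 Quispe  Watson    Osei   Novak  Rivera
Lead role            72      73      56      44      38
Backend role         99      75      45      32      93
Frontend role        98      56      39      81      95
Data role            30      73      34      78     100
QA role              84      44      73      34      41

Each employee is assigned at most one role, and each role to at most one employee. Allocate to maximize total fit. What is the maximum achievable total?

Maximum total: 426 pts

Optimal: Quispe→Backend role (99 pts), Watson→Lead role (73 pts), Osei→QA role (73 pts), Novak→Frontend role (81 pts), Rivera→Data role (100 pts) — total 99+73+73+81+100 = 426 pts.
Swapping Watson↔Rivera (Watson→Data role 73 pts, Rivera→Lead role 38 pts) loses 62.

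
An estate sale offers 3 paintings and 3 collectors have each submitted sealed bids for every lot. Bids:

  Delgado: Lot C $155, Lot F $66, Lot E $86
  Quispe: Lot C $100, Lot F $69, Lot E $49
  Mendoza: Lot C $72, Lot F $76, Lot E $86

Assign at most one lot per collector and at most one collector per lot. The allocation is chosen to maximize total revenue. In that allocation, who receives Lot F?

This is a one-to-one assignment (maximum-weight bipartite matching).
Optimal: Delgado→Lot C ($155), Quispe→Lot F ($69), Mendoza→Lot E ($86) — total 155+69+86 = $310.
Column-greedy (each lot in turn goes to its best remaining collector) gives $280, worse by 30.
Next-best assignment: Delgado→Lot C, Quispe→Lot E, Mendoza→Lot F = $280.
Quispe's own top lot is Lot C ($100), but forcing Quispe→Lot C and reassigning the rest optimally gives only $262 — worse by 48.

Quispe receives Lot F.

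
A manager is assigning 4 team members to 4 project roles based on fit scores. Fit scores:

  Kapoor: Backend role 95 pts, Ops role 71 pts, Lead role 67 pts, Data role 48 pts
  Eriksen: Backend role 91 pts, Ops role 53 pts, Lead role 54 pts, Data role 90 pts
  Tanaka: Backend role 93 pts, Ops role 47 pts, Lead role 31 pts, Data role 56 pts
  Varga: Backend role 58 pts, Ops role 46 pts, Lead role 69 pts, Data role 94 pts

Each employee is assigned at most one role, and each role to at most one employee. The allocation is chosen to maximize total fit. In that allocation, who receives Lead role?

Varga receives Lead role.

Optimal: Kapoor→Ops role (71 pts), Eriksen→Data role (90 pts), Tanaka→Backend role (93 pts), Varga→Lead role (69 pts) — total 71+90+93+69 = 323 pts.
Next-best assignment: Kapoor→Ops role, Eriksen→Lead role, Tanaka→Backend role, Varga→Data role = 312 pts.
Varga's own top role is Data role (94 pts), but forcing Varga→Data role and reassigning the rest optimally gives only 312 pts — worse by 11.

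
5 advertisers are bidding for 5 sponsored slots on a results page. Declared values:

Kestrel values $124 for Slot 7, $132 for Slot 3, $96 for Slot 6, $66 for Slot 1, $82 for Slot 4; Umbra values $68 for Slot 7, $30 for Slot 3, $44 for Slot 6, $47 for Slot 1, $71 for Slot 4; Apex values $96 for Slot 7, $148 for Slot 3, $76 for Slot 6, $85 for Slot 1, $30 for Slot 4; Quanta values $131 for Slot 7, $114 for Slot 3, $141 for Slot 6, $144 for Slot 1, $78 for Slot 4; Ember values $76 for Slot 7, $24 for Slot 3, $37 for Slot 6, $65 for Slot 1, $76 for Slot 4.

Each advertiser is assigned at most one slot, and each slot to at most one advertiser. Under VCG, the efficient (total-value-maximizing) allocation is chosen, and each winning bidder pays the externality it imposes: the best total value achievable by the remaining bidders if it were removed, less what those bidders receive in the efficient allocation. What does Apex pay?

Efficient allocation: Kestrel→Slot 7 ($124), Umbra→Slot 4 ($71), Apex→Slot 3 ($148), Quanta→Slot 6 ($141), Ember→Slot 1 ($65); total welfare W = $549.
Apex receives Slot 3 at value $148, so the others get W − 148 = $401.
Without Apex: best allocation of the remaining 4 bidders over all 5 slots is Kestrel→Slot 3 ($132), Umbra→Slot 4 ($71), Quanta→Slot 1 ($144), Ember→Slot 7 ($76), total $423.
VCG payment = (others' best without Apex) − (others' welfare with Apex) = 423 − 401 = $22.

Apex pays $22.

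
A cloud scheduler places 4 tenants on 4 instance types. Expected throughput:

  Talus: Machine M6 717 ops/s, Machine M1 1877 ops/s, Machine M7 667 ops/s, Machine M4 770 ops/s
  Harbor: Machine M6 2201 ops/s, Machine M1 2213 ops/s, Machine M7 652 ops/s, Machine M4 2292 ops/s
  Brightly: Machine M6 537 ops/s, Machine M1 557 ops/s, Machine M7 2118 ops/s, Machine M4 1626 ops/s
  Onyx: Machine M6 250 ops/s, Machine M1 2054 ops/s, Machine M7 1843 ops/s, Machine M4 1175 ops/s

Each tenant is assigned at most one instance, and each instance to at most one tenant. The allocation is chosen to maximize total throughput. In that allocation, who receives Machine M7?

This is the linear assignment problem.
Optimal: Talus→Machine M1 (1877 ops/s), Harbor→Machine M6 (2201 ops/s), Brightly→Machine M4 (1626 ops/s), Onyx→Machine M7 (1843 ops/s) — total 1877+2201+1626+1843 = 7547 ops/s.
Max-entry greedy (repeatedly take the single best remaining cell) gives 7181 ops/s, worse by 366.
Next-best assignment: Talus→Machine M1, Harbor→Machine M6, Brightly→Machine M7, Onyx→Machine M4 = 7371 ops/s.
Onyx's own top instance is Machine M1 (2054 ops/s), but forcing Onyx→Machine M1 and reassigning the rest optimally gives only 7181 ops/s — worse by 366.

Onyx receives Machine M7.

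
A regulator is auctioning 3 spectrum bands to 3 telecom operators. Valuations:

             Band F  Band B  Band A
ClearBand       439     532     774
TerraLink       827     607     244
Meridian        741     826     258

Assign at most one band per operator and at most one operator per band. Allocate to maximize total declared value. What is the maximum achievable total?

Optimal: ClearBand→Band A ($774M), TerraLink→Band F ($827M), Meridian→Band B ($826M) — total 774+827+826 = $2427M.
Every other assignment is strictly worse.

Maximum total: $2427M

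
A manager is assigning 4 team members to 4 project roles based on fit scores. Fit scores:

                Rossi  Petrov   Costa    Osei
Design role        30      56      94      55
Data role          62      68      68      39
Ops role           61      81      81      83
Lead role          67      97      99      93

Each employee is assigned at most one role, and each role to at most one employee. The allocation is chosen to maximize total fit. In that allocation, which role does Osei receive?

Osei receives Ops role.

This is a one-to-one assignment (maximum-weight bipartite matching).
Optimal: Rossi→Data role (62 pts), Petrov→Lead role (97 pts), Costa→Design role (94 pts), Osei→Ops role (83 pts) — total 62+97+94+83 = 336 pts.
Row-greedy (each employee in turn takes its best remaining role) gives 281 pts, worse by 55.
Osei's own top role is Lead role (93 pts), but forcing Osei→Lead role and reassigning the rest optimally gives only 330 pts — worse by 6.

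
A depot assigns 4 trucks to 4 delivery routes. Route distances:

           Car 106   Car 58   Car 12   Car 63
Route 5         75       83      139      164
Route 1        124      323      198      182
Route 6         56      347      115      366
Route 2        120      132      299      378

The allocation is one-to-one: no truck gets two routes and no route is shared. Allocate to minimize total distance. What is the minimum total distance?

This is the linear assignment problem.
Optimal: Car 106→Route 2 (120 km), Car 58→Route 5 (83 km), Car 12→Route 6 (115 km), Car 63→Route 1 (182 km) — total 120+83+115+182 = 500 km.
No other one-to-one assignment undercuts 500 km.

Min total: 500 km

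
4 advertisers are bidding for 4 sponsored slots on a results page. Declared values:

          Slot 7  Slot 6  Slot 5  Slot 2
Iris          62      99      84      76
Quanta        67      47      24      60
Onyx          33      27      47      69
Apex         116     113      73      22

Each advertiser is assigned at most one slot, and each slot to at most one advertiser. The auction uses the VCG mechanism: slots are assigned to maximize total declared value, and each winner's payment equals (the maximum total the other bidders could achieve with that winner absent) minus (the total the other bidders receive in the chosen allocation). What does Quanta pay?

Quanta pays $18.

Efficient allocation: Iris→Slot 5 ($84), Quanta→Slot 7 ($67), Onyx→Slot 2 ($69), Apex→Slot 6 ($113); total welfare W = $333.
Quanta receives Slot 7 at value $67, so the others get W − 67 = $266.
Without Quanta: best allocation of the remaining 3 bidders over all 4 slots is Iris→Slot 6 ($99), Onyx→Slot 2 ($69), Apex→Slot 7 ($116), total $284.
VCG payment = (others' best without Quanta) − (others' welfare with Quanta) = 284 − 266 = $18.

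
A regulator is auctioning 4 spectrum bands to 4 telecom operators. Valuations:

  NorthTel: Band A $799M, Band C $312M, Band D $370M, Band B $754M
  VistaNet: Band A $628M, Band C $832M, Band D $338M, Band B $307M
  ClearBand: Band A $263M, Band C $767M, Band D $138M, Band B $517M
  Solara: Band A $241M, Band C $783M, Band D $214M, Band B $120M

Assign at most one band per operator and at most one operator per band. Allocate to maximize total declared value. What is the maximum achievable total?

Max total: $2437M

Optimal: NorthTel→Band A ($799M), VistaNet→Band D ($338M), ClearBand→Band B ($517M), Solara→Band C ($783M) — total 799+338+517+783 = $2437M.
Max-entry greedy (repeatedly take the single best remaining cell) gives $2362M, worse by 75.
Every other assignment is strictly worse.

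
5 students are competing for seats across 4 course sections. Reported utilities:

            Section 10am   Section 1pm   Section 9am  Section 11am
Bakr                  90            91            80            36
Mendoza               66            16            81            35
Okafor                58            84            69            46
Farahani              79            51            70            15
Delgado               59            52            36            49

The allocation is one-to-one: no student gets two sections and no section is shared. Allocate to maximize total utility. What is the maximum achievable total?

Optimal: Bakr→Section 10am (90 points), Okafor→Section 1pm (84 points), Mendoza→Section 9am (81 points), Delgado→Section 11am (49 points) — total 90+84+81+49 = 304 points.
Row-greedy (each student in turn takes its best remaining section) gives 245 points, worse by 59.
Next-best assignment: Farahani→Section 10am, Bakr→Section 1pm, Mendoza→Section 9am, Delgado→Section 11am = 300 points.
Checked against all permutations: 304 points is optimal.

Max total: 304 points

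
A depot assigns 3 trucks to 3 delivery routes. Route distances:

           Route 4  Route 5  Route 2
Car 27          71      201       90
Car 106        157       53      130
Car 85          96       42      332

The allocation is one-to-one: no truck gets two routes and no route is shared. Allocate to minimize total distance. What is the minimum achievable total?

Optimal: Car 27→Route 2 (90 km), Car 106→Route 5 (53 km), Car 85→Route 4 (96 km) — total 90+53+96 = 239 km.
Row-greedy (each truck in turn takes its cheapest remaining route) gives 456 km, worse by 217.
Next-best assignment: Car 27→Route 4, Car 106→Route 2, Car 85→Route 5 = 243 km.
No other one-to-one assignment undercuts 239 km.

Min total: 239 km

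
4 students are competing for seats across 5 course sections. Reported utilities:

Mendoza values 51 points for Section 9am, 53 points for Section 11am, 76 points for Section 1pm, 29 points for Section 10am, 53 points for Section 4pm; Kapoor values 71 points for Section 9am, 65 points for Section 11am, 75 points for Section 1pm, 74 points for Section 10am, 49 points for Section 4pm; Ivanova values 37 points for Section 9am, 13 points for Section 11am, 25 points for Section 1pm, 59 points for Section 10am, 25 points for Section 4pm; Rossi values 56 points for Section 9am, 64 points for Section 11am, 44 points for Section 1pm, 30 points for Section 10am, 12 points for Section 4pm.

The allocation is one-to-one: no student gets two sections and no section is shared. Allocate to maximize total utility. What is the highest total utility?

Optimal: Mendoza→Section 1pm (76 points), Kapoor→Section 9am (71 points), Ivanova→Section 10am (59 points), Rossi→Section 11am (64 points) — total 76+71+59+64 = 270 points.
Max-entry greedy (repeatedly take the single best remaining cell) gives 251 points, worse by 19.
Next-best assignment: Mendoza→Section 1pm, Kapoor→Section 11am, Ivanova→Section 10am, Rossi→Section 9am = 256 points.
No other one-to-one assignment exceeds 270 points.

Maximum total: 270 points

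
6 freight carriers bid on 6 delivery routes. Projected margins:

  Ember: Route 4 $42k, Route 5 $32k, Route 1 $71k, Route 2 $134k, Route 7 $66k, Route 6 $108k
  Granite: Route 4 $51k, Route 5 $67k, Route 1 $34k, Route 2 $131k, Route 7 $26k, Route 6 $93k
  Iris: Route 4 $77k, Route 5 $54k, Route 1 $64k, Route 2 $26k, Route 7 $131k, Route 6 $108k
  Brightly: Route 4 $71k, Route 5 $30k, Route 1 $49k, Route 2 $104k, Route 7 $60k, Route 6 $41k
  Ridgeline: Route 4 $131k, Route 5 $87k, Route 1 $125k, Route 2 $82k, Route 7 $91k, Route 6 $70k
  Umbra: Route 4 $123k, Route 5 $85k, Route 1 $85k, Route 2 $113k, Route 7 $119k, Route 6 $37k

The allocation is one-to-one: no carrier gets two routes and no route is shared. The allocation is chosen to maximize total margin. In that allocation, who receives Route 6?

Optimal: Ember→Route 6 ($108k), Granite→Route 5 ($67k), Iris→Route 7 ($131k), Brightly→Route 2 ($104k), Ridgeline→Route 1 ($125k), Umbra→Route 4 ($123k) — total 108+67+131+104+125+123 = $658k.
Column-greedy (each route in turn goes to its best remaining carrier) gives $590k, worse by 68.
Next-best assignment: Ember→Route 6, Granite→Route 2, Iris→Route 7, Brightly→Route 4, Ridgeline→Route 1, Umbra→Route 5 = $651k.
No other one-to-one assignment exceeds $658k.
Ember's own top route is Route 2 ($134k), but forcing Ember→Route 2 and reassigning the rest optimally gives only $639k — worse by 19.

Ember receives Route 6.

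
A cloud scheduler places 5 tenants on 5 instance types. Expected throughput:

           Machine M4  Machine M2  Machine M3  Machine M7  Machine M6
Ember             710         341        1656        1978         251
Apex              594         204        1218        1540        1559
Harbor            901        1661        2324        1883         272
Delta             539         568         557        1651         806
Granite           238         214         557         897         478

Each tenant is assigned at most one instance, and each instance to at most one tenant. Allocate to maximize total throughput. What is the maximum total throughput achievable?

Max total: 6765 ops/s

This is the linear assignment problem.
Optimal: Ember→Machine M3 (1656 ops/s), Apex→Machine M6 (1559 ops/s), Harbor→Machine M2 (1661 ops/s), Delta→Machine M7 (1651 ops/s), Granite→Machine M4 (238 ops/s) — total 1656+1559+1661+1651+238 = 6765 ops/s.
Row-greedy (each tenant in turn takes its best remaining instance) gives 6667 ops/s, worse by 98.
Next-best assignment: Ember→Machine M7, Apex→Machine M6, Harbor→Machine M3, Delta→Machine M2, Granite→Machine M4 = 6667 ops/s.
Checked against all permutations: 6765 ops/s is optimal.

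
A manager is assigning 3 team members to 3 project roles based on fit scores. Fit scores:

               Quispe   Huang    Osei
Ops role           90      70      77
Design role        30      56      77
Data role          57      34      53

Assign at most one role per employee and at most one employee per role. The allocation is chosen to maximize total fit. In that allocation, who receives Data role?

Optimal: Quispe→Data role (57 pts), Huang→Ops role (70 pts), Osei→Design role (77 pts) — total 57+70+77 = 204 pts.
Column-greedy (each role in turn goes to its best remaining employee) gives 201 pts, worse by 3.
Quispe's own top role is Ops role (90 pts), but forcing Quispe→Ops role and reassigning the rest optimally gives only 201 pts — worse by 3.

Quispe receives Data role.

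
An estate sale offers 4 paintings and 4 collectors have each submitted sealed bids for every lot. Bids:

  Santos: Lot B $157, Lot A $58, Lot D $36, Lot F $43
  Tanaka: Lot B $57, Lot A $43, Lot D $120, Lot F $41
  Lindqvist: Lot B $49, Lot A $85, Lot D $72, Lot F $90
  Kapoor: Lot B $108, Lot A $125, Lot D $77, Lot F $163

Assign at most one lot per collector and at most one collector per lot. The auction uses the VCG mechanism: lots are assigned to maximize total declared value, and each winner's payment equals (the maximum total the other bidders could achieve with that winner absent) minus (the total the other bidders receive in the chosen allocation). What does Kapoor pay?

Efficient allocation: Santos→Lot B ($157), Tanaka→Lot D ($120), Lindqvist→Lot A ($85), Kapoor→Lot F ($163); total welfare W = $525.
Kapoor receives Lot F at value $163, so the others get W − 163 = $362.
Without Kapoor: best allocation of the remaining 3 bidders over all 4 lots is Santos→Lot B ($157), Tanaka→Lot D ($120), Lindqvist→Lot F ($90), total $367.
VCG payment = (others' best without Kapoor) − (others' welfare with Kapoor) = 367 − 362 = $5.

Kapoor pays $5.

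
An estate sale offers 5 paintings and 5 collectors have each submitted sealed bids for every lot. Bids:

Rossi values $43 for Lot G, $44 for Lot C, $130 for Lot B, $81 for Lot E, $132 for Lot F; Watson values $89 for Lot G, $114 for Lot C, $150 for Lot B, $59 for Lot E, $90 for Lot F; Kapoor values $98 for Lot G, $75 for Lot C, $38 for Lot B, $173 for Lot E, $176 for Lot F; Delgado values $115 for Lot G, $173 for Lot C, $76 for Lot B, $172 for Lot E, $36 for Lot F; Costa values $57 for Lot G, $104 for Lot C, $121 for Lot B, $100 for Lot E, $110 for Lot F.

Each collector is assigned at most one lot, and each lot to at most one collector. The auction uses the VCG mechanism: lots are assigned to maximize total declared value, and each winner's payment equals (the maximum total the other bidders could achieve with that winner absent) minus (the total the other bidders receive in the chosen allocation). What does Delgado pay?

Delgado pays $44.

Efficient allocation: Rossi→Lot F ($132), Watson→Lot G ($89), Kapoor→Lot E ($173), Delgado→Lot C ($173), Costa→Lot B ($121); total welfare W = $688.
Delgado receives Lot C at value $173, so the others get W − 173 = $515.
Without Delgado: best allocation of the remaining 4 bidders over all 5 lots is Rossi→Lot F ($132), Watson→Lot B ($150), Kapoor→Lot E ($173), Costa→Lot C ($104), total $559.
VCG payment = (others' best without Delgado) − (others' welfare with Delgado) = 559 − 515 = $44.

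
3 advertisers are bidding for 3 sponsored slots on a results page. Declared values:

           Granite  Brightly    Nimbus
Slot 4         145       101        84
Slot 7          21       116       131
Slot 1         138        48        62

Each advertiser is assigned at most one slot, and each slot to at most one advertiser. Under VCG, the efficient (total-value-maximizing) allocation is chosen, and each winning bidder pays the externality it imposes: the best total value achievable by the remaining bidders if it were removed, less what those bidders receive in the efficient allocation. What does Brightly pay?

Brightly pays $7.

Efficient allocation: Granite→Slot 1 ($138), Brightly→Slot 4 ($101), Nimbus→Slot 7 ($131); total welfare W = $370.
Brightly receives Slot 4 at value $101, so the others get W − 101 = $269.
Without Brightly: best allocation of the remaining 2 bidders over all 3 slots is Granite→Slot 4 ($145), Nimbus→Slot 7 ($131), total $276.
VCG payment = (others' best without Brightly) − (others' welfare with Brightly) = 276 − 269 = $7.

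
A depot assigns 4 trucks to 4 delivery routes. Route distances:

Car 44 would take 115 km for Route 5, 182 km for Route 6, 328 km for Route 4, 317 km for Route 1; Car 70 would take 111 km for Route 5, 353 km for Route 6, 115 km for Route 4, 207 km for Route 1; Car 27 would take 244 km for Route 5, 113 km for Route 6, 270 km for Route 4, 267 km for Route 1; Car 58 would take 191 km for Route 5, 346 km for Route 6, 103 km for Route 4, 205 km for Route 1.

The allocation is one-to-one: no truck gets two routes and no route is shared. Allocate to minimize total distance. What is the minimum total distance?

Minimum total: 538 km

This is the linear assignment problem.
Optimal: Car 44→Route 5 (115 km), Car 70→Route 1 (207 km), Car 27→Route 6 (113 km), Car 58→Route 4 (103 km) — total 115+207+113+103 = 538 km.
Row-greedy (each truck in turn takes its cheapest remaining route) gives 548 km, worse by 10.
No other one-to-one assignment undercuts 538 km.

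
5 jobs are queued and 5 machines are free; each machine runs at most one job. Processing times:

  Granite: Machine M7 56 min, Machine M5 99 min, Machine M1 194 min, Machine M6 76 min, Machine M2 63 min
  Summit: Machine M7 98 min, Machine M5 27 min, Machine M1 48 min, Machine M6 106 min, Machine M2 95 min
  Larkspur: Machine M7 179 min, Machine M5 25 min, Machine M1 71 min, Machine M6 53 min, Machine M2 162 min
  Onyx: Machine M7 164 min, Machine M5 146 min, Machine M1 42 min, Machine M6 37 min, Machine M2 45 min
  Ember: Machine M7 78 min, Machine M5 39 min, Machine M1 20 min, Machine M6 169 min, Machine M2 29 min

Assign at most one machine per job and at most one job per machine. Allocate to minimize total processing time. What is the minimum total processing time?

Min total: 195 min

Treat this as an assignment problem: match each job to one machine.
Optimal: Granite→Machine M7 (56 min), Summit→Machine M1 (48 min), Larkspur→Machine M5 (25 min), Onyx→Machine M6 (37 min), Ember→Machine M2 (29 min) — total 56+48+25+37+29 = 195 min.
Min-entry greedy (repeatedly take the single cheapest remaining cell) gives 233 min, worse by 38.
Swapping Larkspur↔Summit (Larkspur→Machine M1 71 min, Summit→Machine M5 27 min) adds 25.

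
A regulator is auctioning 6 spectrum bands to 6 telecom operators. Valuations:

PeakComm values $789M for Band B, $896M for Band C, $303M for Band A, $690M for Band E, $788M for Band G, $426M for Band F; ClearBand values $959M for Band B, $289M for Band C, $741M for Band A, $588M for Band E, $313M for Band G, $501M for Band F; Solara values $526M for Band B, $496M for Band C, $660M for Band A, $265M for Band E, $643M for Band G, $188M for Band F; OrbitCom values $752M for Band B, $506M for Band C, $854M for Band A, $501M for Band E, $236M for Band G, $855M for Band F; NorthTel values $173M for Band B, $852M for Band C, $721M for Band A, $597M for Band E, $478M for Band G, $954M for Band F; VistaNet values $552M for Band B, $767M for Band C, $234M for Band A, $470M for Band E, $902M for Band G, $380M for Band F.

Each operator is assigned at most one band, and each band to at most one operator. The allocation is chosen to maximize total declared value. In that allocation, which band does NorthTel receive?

Optimal: PeakComm→Band E ($690M), ClearBand→Band B ($959M), Solara→Band A ($660M), OrbitCom→Band F ($855M), NorthTel→Band C ($852M), VistaNet→Band G ($902M) — total 690+959+660+855+852+902 = $4918M.
Row-greedy (each operator in turn takes its best remaining band) gives $4869M, worse by 49.
NorthTel's own top band is Band F ($954M), but forcing NorthTel→Band F and reassigning the rest optimally gives only $4872M — worse by 46.

NorthTel receives Band C.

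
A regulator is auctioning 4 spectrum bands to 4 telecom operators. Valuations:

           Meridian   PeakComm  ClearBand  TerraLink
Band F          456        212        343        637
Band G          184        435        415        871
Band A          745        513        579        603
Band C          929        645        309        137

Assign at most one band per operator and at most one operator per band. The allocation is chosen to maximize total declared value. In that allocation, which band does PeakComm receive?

PeakComm receives Band A.

Optimal: Meridian→Band C ($929M), PeakComm→Band A ($513M), ClearBand→Band F ($343M), TerraLink→Band G ($871M) — total 929+513+343+871 = $2656M.
Column-greedy (each band in turn goes to its best remaining operator) gives $2126M, worse by 530.
Next-best assignment: Meridian→Band A, PeakComm→Band C, ClearBand→Band F, TerraLink→Band G = $2604M.
No other one-to-one assignment exceeds $2656M.
PeakComm's own top band is Band C ($645M), but forcing PeakComm→Band C and reassigning the rest optimally gives only $2604M — worse by 52.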